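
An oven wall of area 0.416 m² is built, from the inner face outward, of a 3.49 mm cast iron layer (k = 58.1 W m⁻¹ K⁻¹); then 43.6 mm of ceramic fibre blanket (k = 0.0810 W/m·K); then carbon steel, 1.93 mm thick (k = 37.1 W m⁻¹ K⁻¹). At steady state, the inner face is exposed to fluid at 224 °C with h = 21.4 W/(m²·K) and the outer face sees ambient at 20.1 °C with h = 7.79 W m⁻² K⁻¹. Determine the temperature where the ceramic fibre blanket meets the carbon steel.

Series thermal resistances, inner to outer:
  R_conv,in = 1/(hA) = 1/(21.4·0.416) = 0.1123 K/W
  R_cast iron = L/(kA) = 0.00349/(58.1·0.416) = 1.444×10^-4 K/W
  R_ceramic fibre blanket = L/(kA) = 0.0436/(0.0810·0.416) = 1.294 K/W
  R_carbon steel = L/(kA) = 0.00193/(37.1·0.416) = 1.251×10^-4 K/W
  R_conv,out = 1/(hA) = 1/(7.79·0.416) = 0.3086 K/W
ΣR = 0.1123 + 1.444×10^-4 + 1.294 + 1.251×10^-4 + 0.3086 = 1.715 K/W
Q = ΔT/ΣR = (224 °C − 20.1 °C)/1.715 = 118.9 W
From the inner boundary to the ceramic fibre blanket/carbon steel interface, ΣR_partial = 1.406 K/W.
T_interface = T_in − Q·ΣR_partial = 224 °C − (118.9)(1.406) = 56.8 °C

T = 56.8 °C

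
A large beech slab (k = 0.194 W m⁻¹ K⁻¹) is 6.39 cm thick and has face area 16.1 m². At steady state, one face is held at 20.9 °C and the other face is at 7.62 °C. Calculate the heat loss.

Q = kA·ΔT/L = 0.194 × 16.1 × |20.9 °C − 7.62 °C| / 0.0639 = 649 W

Q = 649 W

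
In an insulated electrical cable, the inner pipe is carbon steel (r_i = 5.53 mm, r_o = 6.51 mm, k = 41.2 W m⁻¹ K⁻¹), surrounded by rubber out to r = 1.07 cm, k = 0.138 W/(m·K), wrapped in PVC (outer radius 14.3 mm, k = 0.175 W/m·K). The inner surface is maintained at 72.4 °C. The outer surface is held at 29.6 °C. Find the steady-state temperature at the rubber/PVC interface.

Treat each layer as a resistance in series:
  R'_carbon steel = ln(0.00651/0.00553)/(2πk) = 0.1632/(2π·41.2) = 6.303×10^-4 m·K/W
  R'_rubber = ln(0.0107/0.00651)/(2πk) = 0.4969/(2π·0.138) = 0.5731 m·K/W
  R'_PVC = ln(0.0143/0.0107)/(2πk) = 0.2900/(2π·0.175) = 0.2638 m·K/W
ΣR = 6.303×10^-4 + 0.5731 + 0.2638 = 0.8375 m·K/W
Q' = ΔT/ΣR = (72.4 °C − 29.6 °C)/0.8375 = 51.10 W/m
From the inner boundary to the rubber/PVC interface, ΣR_partial = 0.5737 m·K/W.
T_interface = T_in − Q'·ΣR_partial = 72.4 °C − (51.10)(0.5737) = 43.1 °C

T = 43.1 °C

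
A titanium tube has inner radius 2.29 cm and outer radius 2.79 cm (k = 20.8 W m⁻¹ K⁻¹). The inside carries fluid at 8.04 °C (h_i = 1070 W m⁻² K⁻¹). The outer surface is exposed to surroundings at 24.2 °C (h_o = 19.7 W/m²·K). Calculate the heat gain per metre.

Q' = 54.3 W/m

Treat each layer as a resistance in series:
  R'_conv,in = 1/(2πr h) = 1/(2π·0.0229·1070) = 0.006495 m·K/W
  R'_titanium = ln(0.0279/0.0229)/(2πk) = 0.1975/(2π·20.8) = 0.001511 m·K/W
  R'_conv,out = 1/(2πr h) = 1/(2π·0.0279·19.7) = 0.2896 m·K/W
ΣR = 0.006495 + 0.001511 + 0.2896 = 0.2976 m·K/W
Q' = ΔT/ΣR = (8.04 °C − 24.2 °C)/0.2976 = -54.3 W/m
(Negative Q' ⇒ heat flows inward; heat gain = 54.3 W/m.)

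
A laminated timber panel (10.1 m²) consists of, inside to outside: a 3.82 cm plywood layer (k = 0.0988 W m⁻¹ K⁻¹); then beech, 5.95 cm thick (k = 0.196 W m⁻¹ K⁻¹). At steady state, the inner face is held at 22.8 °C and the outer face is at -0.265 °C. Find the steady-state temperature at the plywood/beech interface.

Series thermal resistances, inner to outer:
  R_plywood = L/(kA) = 0.0382/(0.0988·10.1) = 0.03828 K/W
  R_beech = L/(kA) = 0.0595/(0.196·10.1) = 0.03006 K/W
ΣR = 0.03828 + 0.03006 = 0.06834 K/W
Q = ΔT/ΣR = (22.8 °C − -0.265 °C)/0.06834 = 337.5 W
From the inner boundary to the plywood/beech interface, ΣR_partial = 0.03828 K/W.
T_interface = T_in − Q·ΣR_partial = 22.8 °C − (337.5)(0.03828) = 9.88 °C

T = 9.88 °C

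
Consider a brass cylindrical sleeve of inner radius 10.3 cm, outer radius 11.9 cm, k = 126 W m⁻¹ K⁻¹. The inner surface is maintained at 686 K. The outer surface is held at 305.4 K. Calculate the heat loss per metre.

Q' = 2πk·ΔT/ln(r₂/r₁) = 2π × 126 × 380.6 / ln(0.119/0.103) = 2.09×10^6 W/m

Q' = 2.09×10^6 W/m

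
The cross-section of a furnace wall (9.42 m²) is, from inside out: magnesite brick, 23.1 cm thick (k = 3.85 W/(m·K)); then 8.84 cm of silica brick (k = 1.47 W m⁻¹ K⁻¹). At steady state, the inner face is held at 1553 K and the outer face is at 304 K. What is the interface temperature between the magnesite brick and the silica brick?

Series thermal resistances, inner to outer:
  R_magnesite brick = L/(kA) = 0.231/(3.85·9.42) = 0.006369 K/W
  R_silica brick = L/(kA) = 0.0884/(1.47·9.42) = 0.006384 K/W
ΣR = 0.006369 + 0.006384 = 0.01275 K/W
Q = ΔT/ΣR = (1553 K − 304 K)/0.01275 = 97960 W
From the inner boundary to the magnesite brick/silica brick interface, ΣR_partial = 0.006369 K/W.
T_interface = T_in − Q·ΣR_partial = 1553 K − (97960)(0.006369) = 929 K

T = 929 K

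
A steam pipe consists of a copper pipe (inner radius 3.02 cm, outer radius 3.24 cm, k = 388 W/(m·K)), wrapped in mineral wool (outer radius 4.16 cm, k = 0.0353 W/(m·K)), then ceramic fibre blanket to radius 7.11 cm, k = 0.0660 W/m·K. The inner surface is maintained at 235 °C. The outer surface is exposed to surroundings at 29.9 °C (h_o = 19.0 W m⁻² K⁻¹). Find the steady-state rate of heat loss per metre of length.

Q' = 80.8 W/m

Series thermal resistances, inner to outer:
  R'_copper = ln(0.0324/0.0302)/(2πk) = 0.07032/(2π·388) = 2.884×10^-5 m·K/W
  R'_mineral wool = ln(0.0416/0.0324)/(2πk) = 0.2499/(2π·0.0353) = 1.127 m·K/W
  R'_ceramic fibre blanket = ln(0.0711/0.0416)/(2πk) = 0.5360/(2π·0.0660) = 1.293 m·K/W
  R'_conv,out = 1/(2πr h) = 1/(2π·0.0711·19.0) = 0.1178 m·K/W
ΣR = 2.884×10^-5 + 1.127 + 1.293 + 0.1178 = 2.538 m·K/W
Q' = ΔT/ΣR = (235 °C − 29.9 °C)/2.538 = 80.8 W/m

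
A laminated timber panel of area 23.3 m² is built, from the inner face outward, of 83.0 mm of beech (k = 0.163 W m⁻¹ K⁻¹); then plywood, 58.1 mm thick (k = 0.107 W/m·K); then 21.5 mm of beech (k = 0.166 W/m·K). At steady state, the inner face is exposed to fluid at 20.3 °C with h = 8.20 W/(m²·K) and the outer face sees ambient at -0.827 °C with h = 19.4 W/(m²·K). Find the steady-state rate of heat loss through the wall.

Q = 363 W

Resistance network (inner→outer):
  R_conv,in = 1/(hA) = 1/(8.20·23.3) = 0.005234 K/W
  R_beech = L/(kA) = 0.0830/(0.163·23.3) = 0.02185 K/W
  R_plywood = L/(kA) = 0.0581/(0.107·23.3) = 0.02330 K/W
  R_beech = L/(kA) = 0.0215/(0.166·23.3) = 0.005559 K/W
  R_conv,out = 1/(hA) = 1/(19.4·23.3) = 0.002212 K/W
ΣR = 0.005234 + 0.02185 + 0.02330 + 0.005559 + 0.002212 = 0.05816 K/W
Q = ΔT/ΣR = (20.3 °C − -0.827 °C)/0.05816 = 363 W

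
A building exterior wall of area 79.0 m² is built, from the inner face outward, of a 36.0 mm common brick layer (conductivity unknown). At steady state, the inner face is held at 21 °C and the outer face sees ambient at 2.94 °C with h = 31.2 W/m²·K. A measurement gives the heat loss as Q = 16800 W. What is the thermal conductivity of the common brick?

k = 0.681 W/m·K

ΣR = ΔT/Q = |21 − 2.94|/16800 = 0.001075 K/W
Known resistances:
  R_conv,out = 1/(hA) = 1/(31.2·79.0) = 4.057×10^-4 K/W
R_common brick = ΣR − ΣR_known = 0.001075 − 4.057×10^-4 = 6.693×10^-4 K/W
L/(kA) = 6.693×10^-4 ⇒ k = 0.0360/(6.693×10^-4·79.0) = 0.681 W/m·K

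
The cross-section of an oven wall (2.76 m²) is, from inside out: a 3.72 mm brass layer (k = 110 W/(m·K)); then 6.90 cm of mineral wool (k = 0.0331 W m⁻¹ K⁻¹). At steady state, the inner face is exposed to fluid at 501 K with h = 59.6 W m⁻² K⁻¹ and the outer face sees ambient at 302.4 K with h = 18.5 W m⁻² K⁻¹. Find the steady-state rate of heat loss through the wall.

Q = 254 W

Series thermal resistances, inner to outer:
  R_conv,in = 1/(hA) = 1/(59.6·2.76) = 0.006079 K/W
  R_brass = L/(kA) = 0.00372/(110·2.76) = 1.225×10^-5 K/W
  R_mineral wool = L/(kA) = 0.0690/(0.0331·2.76) = 0.7553 K/W
  R_conv,out = 1/(hA) = 1/(18.5·2.76) = 0.01958 K/W
ΣR = 0.006079 + 1.225×10^-5 + 0.7553 + 0.01958 = 0.7810 K/W
Q = ΔT/ΣR = (501 K − 302.4 K)/0.7810 = 254 W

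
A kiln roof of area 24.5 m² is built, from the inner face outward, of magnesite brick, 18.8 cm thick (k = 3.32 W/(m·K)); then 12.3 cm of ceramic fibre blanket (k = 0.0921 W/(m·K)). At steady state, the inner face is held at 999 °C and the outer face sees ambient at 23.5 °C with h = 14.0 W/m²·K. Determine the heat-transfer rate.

Series thermal resistances, inner to outer:
  R_magnesite brick = L/(kA) = 0.188/(3.32·24.5) = 0.002311 K/W
  R_ceramic fibre blanket = L/(kA) = 0.123/(0.0921·24.5) = 0.05451 K/W
  R_conv,out = 1/(hA) = 1/(14.0·24.5) = 0.002915 K/W
ΣR = 0.002311 + 0.05451 + 0.002915 = 0.05974 K/W
Q = ΔT/ΣR = (999 °C − 23.5 °C)/0.05974 = 16300 W

Q = 16.3 kW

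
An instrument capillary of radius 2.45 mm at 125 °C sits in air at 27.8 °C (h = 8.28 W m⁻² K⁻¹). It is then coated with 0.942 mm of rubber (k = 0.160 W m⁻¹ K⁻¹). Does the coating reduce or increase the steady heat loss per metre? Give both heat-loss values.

Critical radius for a cylinder: r_cr = k/h = 0.0193 m = 1.93 cm.
Outer radius after coating: r₂ = 0.00245 + 9.42×10^-4 = 0.003392 m.
Since r₁ < r_cr and r₂ ≤ r_cr, the coating moves toward the maximum at r_cr — heat loss rises.
Bare: R = 1/(2πr₁h) = 7.846 m·K/W; Q = 97.2/7.846 = 12.4 W/m.
Coated: R = R_cond + R_conv = 5.990 m·K/W; Q = 97.2/5.990 = 16.2 W/m.

increases: 12.4 → 16.2 W/m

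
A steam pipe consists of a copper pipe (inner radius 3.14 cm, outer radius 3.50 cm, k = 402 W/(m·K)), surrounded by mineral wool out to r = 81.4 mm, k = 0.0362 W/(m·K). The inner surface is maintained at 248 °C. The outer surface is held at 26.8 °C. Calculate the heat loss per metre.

Resistance network (inner→outer):
  R'_copper = ln(0.0350/0.0314)/(2πk) = 0.1085/(2π·402) = 4.297×10^-5 m·K/W
  R'_mineral wool = ln(0.0814/0.0350)/(2πk) = 0.8440/(2π·0.0362) = 3.711 m·K/W
ΣR = 4.297×10^-5 + 3.711 = 3.711 m·K/W
Q' = ΔT/ΣR = (248 °C − 26.8 °C)/3.711 = 59.6 W/m

Q' = 59.6 W/m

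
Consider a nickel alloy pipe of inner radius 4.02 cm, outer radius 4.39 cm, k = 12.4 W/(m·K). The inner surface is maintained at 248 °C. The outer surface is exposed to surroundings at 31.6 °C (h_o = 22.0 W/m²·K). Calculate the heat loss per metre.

Treat each layer as a resistance in series:
  R'_nickel alloy = ln(0.0439/0.0402)/(2πk) = 0.08805/(2π·12.4) = 0.001130 m·K/W
  R'_conv,out = 1/(2πr h) = 1/(2π·0.0439·22.0) = 0.1648 m·K/W
ΣR = 0.001130 + 0.1648 = 0.1659 m·K/W
Q' = ΔT/ΣR = (248 °C − 31.6 °C)/0.1659 = 1300 W/m

Q' = 1300 W/m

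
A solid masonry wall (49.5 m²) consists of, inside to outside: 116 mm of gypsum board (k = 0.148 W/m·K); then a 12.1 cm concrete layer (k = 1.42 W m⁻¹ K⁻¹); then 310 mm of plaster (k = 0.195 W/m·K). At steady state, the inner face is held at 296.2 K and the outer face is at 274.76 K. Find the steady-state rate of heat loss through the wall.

Series thermal resistances, inner to outer:
  R_gypsum board = L/(kA) = 0.116/(0.148·49.5) = 0.01583 K/W
  R_concrete = L/(kA) = 0.121/(1.42·49.5) = 0.001721 K/W
  R_plaster = L/(kA) = 0.310/(0.195·49.5) = 0.03212 K/W
ΣR = 0.01583 + 0.001721 + 0.03212 = 0.04967 K/W
Q = ΔT/ΣR = (296.2 K − 274.76 K)/0.04967 = 432 W

Q = 432 W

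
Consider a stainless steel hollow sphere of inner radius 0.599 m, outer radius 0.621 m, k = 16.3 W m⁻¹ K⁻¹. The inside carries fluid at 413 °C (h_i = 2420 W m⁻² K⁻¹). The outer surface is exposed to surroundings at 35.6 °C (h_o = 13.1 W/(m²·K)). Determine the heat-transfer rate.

Resistance network (inner→outer):
  R_conv,in = 1/(4πr²h) = 1/(4π·0.599²·2420) = 9.165×10^-5 K/W
  R_stainless steel = (1/0.599 − 1/0.621)/(4πk) = 0.05914/(4π·16.3) = 2.887×10^-4 K/W
  R_conv,out = 1/(4πr²h) = 1/(4π·0.621²·13.1) = 0.01575 K/W
ΣR = 9.165×10^-5 + 2.887×10^-4 + 0.01575 = 0.01613 K/W
Q = ΔT/ΣR = (413 °C − 35.6 °C)/0.01613 = 23400 W

Q = 23.4 kW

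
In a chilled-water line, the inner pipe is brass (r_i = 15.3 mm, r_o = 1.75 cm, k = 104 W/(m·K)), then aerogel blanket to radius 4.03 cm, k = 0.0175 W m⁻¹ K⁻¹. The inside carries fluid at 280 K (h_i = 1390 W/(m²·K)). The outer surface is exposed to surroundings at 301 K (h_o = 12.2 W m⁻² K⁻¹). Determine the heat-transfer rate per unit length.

Q' = 2.65 W/m

Resistance network (inner→outer):
  R'_conv,in = 1/(2πr h) = 1/(2π·0.0153·1390) = 0.007484 m·K/W
  R'_brass = ln(0.0175/0.0153)/(2πk) = 0.1343/(2π·104) = 2.056×10^-4 m·K/W
  R'_aerogel blanket = ln(0.0403/0.0175)/(2πk) = 0.8342/(2π·0.0175) = 7.586 m·K/W
  R'_conv,out = 1/(2πr h) = 1/(2π·0.0403·12.2) = 0.3237 m·K/W
ΣR = 0.007484 + 2.056×10^-4 + 7.586 + 0.3237 = 7.917 m·K/W
Q' = ΔT/ΣR = (280 K − 301 K)/7.917 = -2.65 W/m
(Negative Q' ⇒ heat flows inward; heat gain = 2.65 W/m.)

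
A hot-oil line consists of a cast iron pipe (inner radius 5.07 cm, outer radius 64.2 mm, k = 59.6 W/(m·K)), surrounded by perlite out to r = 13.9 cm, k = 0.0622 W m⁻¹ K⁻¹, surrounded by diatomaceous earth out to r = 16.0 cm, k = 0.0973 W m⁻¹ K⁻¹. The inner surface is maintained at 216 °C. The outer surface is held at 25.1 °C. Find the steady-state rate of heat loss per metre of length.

Treat each layer as a resistance in series:
  R'_cast iron = ln(0.0642/0.0507)/(2πk) = 0.2361/(2π·59.6) = 6.304×10^-4 m·K/W
  R'_perlite = ln(0.139/0.0642)/(2πk) = 0.7725/(2π·0.0622) = 1.977 m·K/W
  R'_diatomaceous earth = ln(0.160/0.139)/(2πk) = 0.1407/(2π·0.0973) = 0.2301 m·K/W
ΣR = 6.304×10^-4 + 1.977 + 0.2301 = 2.208 m·K/W
Q' = ΔT/ΣR = (216 °C − 25.1 °C)/2.208 = 86.5 W/m

Q' = 86.5 W/m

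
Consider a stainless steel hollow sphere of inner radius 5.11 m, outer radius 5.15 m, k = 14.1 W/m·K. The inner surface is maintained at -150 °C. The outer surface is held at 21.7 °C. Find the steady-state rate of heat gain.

Q = 4πk·ΔT/(1/r₁ − 1/r₂) = 4π × 14.1 × 171.7 / (1/5.11 − 1/5.15) = 2.00×10^7 W

Q = 20000 kW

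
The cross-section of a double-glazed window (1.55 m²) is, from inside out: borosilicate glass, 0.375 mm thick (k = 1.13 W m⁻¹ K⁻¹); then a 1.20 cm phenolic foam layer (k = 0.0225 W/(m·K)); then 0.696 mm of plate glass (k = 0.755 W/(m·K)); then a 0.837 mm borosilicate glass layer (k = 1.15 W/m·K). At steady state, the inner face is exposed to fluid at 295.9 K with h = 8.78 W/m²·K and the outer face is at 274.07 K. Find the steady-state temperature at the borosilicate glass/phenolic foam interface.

Series thermal resistances, inner to outer:
  R_conv,in = 1/(hA) = 1/(8.78·1.55) = 0.07348 K/W
  R_borosilicate glass = L/(kA) = 3.75×10^-4/(1.13·1.55) = 2.141×10^-4 K/W
  R_phenolic foam = L/(kA) = 0.0120/(0.0225·1.55) = 0.3441 K/W
  R_plate glass = L/(kA) = 6.96×10^-4/(0.755·1.55) = 5.947×10^-4 K/W
  R_borosilicate glass = L/(kA) = 8.37×10^-4/(1.15·1.55) = 4.696×10^-4 K/W
ΣR = 0.07348 + 2.141×10^-4 + 0.3441 + 5.947×10^-4 + 4.696×10^-4 = 0.4189 K/W
Q = ΔT/ΣR = (295.9 K − 274.07 K)/0.4189 = 52.11 W
From the inner boundary to the borosilicate glass/phenolic foam interface, ΣR_partial = 0.07369 K/W.
T_interface = T_in − Q·ΣR_partial = 295.9 K − (52.11)(0.07369) = 292.1 K

T = 292.1 K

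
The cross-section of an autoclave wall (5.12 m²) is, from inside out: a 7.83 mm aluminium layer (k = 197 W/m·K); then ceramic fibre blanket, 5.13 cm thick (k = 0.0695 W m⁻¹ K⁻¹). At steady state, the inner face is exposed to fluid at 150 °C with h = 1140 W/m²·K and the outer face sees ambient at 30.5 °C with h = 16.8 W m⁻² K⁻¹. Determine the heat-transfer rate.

Resistance network (inner→outer):
  R_conv,in = 1/(hA) = 1/(1140·5.12) = 1.713×10^-4 K/W
  R_aluminium = L/(kA) = 0.00783/(197·5.12) = 7.763×10^-6 K/W
  R_ceramic fibre blanket = L/(kA) = 0.0513/(0.0695·5.12) = 0.1442 K/W
  R_conv,out = 1/(hA) = 1/(16.8·5.12) = 0.01163 K/W
ΣR = 1.713×10^-4 + 7.763×10^-6 + 0.1442 + 0.01163 = 0.1560 K/W
Q = ΔT/ΣR = (150 °C − 30.5 °C)/0.1560 = 766 W

Q = 766 W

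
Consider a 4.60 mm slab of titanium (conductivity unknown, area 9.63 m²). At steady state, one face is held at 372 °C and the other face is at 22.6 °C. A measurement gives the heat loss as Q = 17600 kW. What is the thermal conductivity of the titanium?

k = 24.1 W/m·K

ΣR = ΔT/Q = |372 − 22.6|/1.76×10^7 = 1.985×10^-5 K/W
L/(kA) = 1.985×10^-5 ⇒ k = 0.00460/(1.985×10^-5·9.63) = 24.1 W/m·K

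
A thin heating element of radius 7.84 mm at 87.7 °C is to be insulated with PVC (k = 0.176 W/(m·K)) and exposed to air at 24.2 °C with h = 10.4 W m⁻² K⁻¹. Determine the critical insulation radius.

For a cylinder, r_cr = k_ins/h = 0.176/10.4 = 0.0169 m = 1.69 cm

r_cr = 1.69 cm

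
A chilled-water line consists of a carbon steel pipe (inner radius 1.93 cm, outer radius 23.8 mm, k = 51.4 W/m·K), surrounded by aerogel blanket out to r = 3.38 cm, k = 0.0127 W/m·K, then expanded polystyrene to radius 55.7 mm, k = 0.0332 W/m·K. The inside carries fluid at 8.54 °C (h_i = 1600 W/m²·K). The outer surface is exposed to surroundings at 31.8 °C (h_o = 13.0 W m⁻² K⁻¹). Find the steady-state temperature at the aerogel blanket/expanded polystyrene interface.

T = 23.1 °C

Series thermal resistances, inner to outer:
  R'_conv,in = 1/(2πr h) = 1/(2π·0.0193·1600) = 0.005154 m·K/W
  R'_carbon steel = ln(0.0238/0.0193)/(2πk) = 0.2096/(2π·51.4) = 6.489×10^-4 m·K/W
  R'_aerogel blanket = ln(0.0338/0.0238)/(2πk) = 0.3508/(2π·0.0127) = 4.396 m·K/W
  R'_expanded polystyrene = ln(0.0557/0.0338)/(2πk) = 0.4995/(2π·0.0332) = 2.395 m·K/W
  R'_conv,out = 1/(2πr h) = 1/(2π·0.0557·13.0) = 0.2198 m·K/W
ΣR = 0.005154 + 6.489×10^-4 + 4.396 + 2.395 + 0.2198 = 7.017 m·K/W
Q' = ΔT/ΣR = (8.54 °C − 31.8 °C)/7.017 = -3.315 W/m
From the inner boundary to the aerogel blanket/expanded polystyrene interface, ΣR_partial = 4.402 m·K/W.
T_interface = T_in − Q'·ΣR_partial = 8.54 °C − (-3.315)(4.402) = 23.1 °C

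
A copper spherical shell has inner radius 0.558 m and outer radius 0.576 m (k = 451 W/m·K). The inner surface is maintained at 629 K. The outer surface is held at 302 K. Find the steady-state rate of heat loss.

Q = 4πk·ΔT/(1/r₁ − 1/r₂) = 4π × 451 × 327 / (1/0.558 − 1/0.576) = 3.31×10^7 W

Q = 33100 kW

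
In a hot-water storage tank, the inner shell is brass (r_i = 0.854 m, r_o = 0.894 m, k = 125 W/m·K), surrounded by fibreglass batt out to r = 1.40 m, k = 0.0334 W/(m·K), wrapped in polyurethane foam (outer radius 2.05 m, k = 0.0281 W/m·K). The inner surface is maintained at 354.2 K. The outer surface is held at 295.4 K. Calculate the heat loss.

Q = 36.6 W

Treat each layer as a resistance in series:
  R_brass = (1/0.854 − 1/0.894)/(4πk) = 0.05239/(4π·125) = 3.335×10^-5 K/W
  R_fibreglass batt = (1/0.894 − 1/1.40)/(4πk) = 0.4043/(4π·0.0334) = 0.9632 K/W
  R_polyurethane foam = (1/1.40 − 1/2.05)/(4πk) = 0.2265/(4π·0.0281) = 0.6414 K/W
ΣR = 3.335×10^-5 + 0.9632 + 0.6414 = 1.605 K/W
Q = ΔT/ΣR = (354.2 K − 295.4 K)/1.605 = 36.6 W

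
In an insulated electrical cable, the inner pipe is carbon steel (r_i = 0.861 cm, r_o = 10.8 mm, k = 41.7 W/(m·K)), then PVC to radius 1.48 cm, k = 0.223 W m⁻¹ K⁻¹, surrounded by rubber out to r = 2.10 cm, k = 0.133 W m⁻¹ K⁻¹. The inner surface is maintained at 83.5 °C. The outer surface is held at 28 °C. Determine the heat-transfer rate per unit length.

Series thermal resistances, inner to outer:
  R'_carbon steel = ln(0.0108/0.00861)/(2πk) = 0.2266/(2π·41.7) = 8.649×10^-4 m·K/W
  R'_PVC = ln(0.0148/0.0108)/(2πk) = 0.3151/(2π·0.223) = 0.2249 m·K/W
  R'_rubber = ln(0.0210/0.0148)/(2πk) = 0.3499/(2π·0.133) = 0.4187 m·K/W
ΣR = 8.649×10^-4 + 0.2249 + 0.4187 = 0.6445 m·K/W
Q' = ΔT/ΣR = (83.5 °C − 28 °C)/0.6445 = 86.1 W/m

Q' = 86.1 W/m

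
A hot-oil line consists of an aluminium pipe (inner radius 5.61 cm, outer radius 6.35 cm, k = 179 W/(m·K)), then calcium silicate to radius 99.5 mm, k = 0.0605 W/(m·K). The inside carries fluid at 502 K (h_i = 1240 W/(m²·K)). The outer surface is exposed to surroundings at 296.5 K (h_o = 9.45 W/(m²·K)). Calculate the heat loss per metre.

Q' = 152 W/m

Resistance network (inner→outer):
  R'_conv,in = 1/(2πr h) = 1/(2π·0.0561·1240) = 0.002288 m·K/W
  R'_aluminium = ln(0.0635/0.0561)/(2πk) = 0.1239/(2π·179) = 1.102×10^-4 m·K/W
  R'_calcium silicate = ln(0.0995/0.0635)/(2πk) = 0.4491/(2π·0.0605) = 1.181 m·K/W
  R'_conv,out = 1/(2πr h) = 1/(2π·0.0995·9.45) = 0.1693 m·K/W
ΣR = 0.002288 + 1.102×10^-4 + 1.181 + 0.1693 = 1.353 m·K/W
Q' = ΔT/ΣR = (502 K − 296.5 K)/1.353 = 152 W/m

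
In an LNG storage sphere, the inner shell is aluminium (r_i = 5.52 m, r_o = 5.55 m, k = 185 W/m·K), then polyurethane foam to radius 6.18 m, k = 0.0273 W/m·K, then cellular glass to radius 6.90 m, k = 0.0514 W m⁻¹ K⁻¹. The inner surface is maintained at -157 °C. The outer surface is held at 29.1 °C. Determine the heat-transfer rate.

Series thermal resistances, inner to outer:
  R_aluminium = (1/5.52 − 1/5.55)/(4πk) = 9.792×10^-4/(4π·185) = 4.212×10^-7 K/W
  R_polyurethane foam = (1/5.55 − 1/6.18)/(4πk) = 0.01837/(4π·0.0273) = 0.05354 K/W
  R_cellular glass = (1/6.18 − 1/6.90)/(4πk) = 0.01688/(4π·0.0514) = 0.02614 K/W
ΣR = 4.212×10^-7 + 0.05354 + 0.02614 = 0.07968 K/W
Q = ΔT/ΣR = (-157 °C − 29.1 °C)/0.07968 = -2340 W
(Negative Q ⇒ heat flows inward; heat gain = 2340 W.)

Q = 2.34 kW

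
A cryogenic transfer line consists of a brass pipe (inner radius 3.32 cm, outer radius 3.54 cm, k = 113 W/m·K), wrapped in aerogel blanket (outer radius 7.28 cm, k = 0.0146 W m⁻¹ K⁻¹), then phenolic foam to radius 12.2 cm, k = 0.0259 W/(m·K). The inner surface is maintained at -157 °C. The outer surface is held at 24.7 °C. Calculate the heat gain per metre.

Treat each layer as a resistance in series:
  R'_brass = ln(0.0354/0.0332)/(2πk) = 0.06416/(2π·113) = 9.037×10^-5 m·K/W
  R'_aerogel blanket = ln(0.0728/0.0354)/(2πk) = 0.7210/(2π·0.0146) = 7.860 m·K/W
  R'_phenolic foam = ln(0.122/0.0728)/(2πk) = 0.5163/(2π·0.0259) = 3.173 m·K/W
ΣR = 9.037×10^-5 + 7.860 + 3.173 = 11.03 m·K/W
Q' = ΔT/ΣR = (-157 °C − 24.7 °C)/11.03 = -16.5 W/m
(Negative Q' ⇒ heat flows inward; heat gain = 16.5 W/m.)

Q' = 16.5 W/m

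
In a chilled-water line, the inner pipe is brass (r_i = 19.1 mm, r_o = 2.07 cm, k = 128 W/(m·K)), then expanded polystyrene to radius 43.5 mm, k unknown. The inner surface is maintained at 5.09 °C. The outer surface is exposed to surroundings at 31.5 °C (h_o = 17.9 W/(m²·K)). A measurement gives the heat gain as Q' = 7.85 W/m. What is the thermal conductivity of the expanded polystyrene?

ΣR = ΔT/Q' = |5.09 − 31.5|/7.85 = 3.364 m·K/W
Known resistances:
  R'_brass = ln(0.0207/0.0191)/(2πk) = 0.08045/(2π·128) = 1.000×10^-4 m·K/W
  R'_conv,out = 1/(2πr h) = 1/(2π·0.0435·17.9) = 0.2044 m·K/W
R_expanded polystyrene = ΣR − ΣR_known = 3.364 − 0.2045 = 3.159 m·K/W
ln(r₂/r₁)/(2πk) = 3.159 ⇒ k = 0.7426/(2π·3.159) = 0.0374 W/m·K

k = 0.0374 W/m·K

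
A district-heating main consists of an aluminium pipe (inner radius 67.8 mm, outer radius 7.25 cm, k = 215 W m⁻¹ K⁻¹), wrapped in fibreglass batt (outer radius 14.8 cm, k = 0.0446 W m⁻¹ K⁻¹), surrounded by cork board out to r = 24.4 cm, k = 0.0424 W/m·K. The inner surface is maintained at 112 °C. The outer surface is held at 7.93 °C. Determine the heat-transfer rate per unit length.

Q' = 23.5 W/m

Treat each layer as a resistance in series:
  R'_aluminium = ln(0.0725/0.0678)/(2πk) = 0.06702/(2π·215) = 4.962×10^-5 m·K/W
  R'_fibreglass batt = ln(0.148/0.0725)/(2πk) = 0.7136/(2π·0.0446) = 2.547 m·K/W
  R'_cork board = ln(0.244/0.148)/(2πk) = 0.5000/(2π·0.0424) = 1.877 m·K/W
ΣR = 4.962×10^-5 + 2.547 + 1.877 = 4.424 m·K/W
Q' = ΔT/ΣR = (112 °C − 7.93 °C)/4.424 = 23.5 W/m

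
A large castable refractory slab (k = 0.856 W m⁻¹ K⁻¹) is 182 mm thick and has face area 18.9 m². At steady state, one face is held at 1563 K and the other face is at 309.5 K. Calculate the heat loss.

Q = kA·ΔT/L = 0.856 × 18.9 × |1563 K − 309.5 K| / 0.182 = 1.11×10^5 W

Q = 111 kW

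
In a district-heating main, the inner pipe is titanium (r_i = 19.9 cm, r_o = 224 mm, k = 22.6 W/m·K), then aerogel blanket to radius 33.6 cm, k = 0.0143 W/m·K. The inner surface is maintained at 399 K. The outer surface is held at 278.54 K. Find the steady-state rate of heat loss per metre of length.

Q' = 26.7 W/m

Resistance network (inner→outer):
  R'_titanium = ln(0.224/0.199)/(2πk) = 0.1183/(2π·22.6) = 8.334×10^-4 m·K/W
  R'_aerogel blanket = ln(0.336/0.224)/(2πk) = 0.4055/(2π·0.0143) = 4.513 m·K/W
ΣR = 8.334×10^-4 + 4.513 = 4.514 m·K/W
Q' = ΔT/ΣR = (399 K − 278.54 K)/4.514 = 26.7 W/m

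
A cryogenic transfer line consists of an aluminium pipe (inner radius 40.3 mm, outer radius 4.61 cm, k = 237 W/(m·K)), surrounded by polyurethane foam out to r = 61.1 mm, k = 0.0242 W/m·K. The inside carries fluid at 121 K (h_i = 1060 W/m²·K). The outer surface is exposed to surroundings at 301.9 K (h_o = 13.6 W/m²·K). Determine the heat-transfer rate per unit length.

Q' = 88.3 W/m

Series thermal resistances, inner to outer:
  R'_conv,in = 1/(2πr h) = 1/(2π·0.0403·1060) = 0.003726 m·K/W
  R'_aluminium = ln(0.0461/0.0403)/(2πk) = 0.1345/(2π·237) = 9.030×10^-5 m·K/W
  R'_polyurethane foam = ln(0.0611/0.0461)/(2πk) = 0.2817/(2π·0.0242) = 1.853 m·K/W
  R'_conv,out = 1/(2πr h) = 1/(2π·0.0611·13.6) = 0.1915 m·K/W
ΣR = 0.003726 + 9.030×10^-5 + 1.853 + 0.1915 = 2.048 m·K/W
Q' = ΔT/ΣR = (121 K − 301.9 K)/2.048 = -88.3 W/m
(Negative Q' ⇒ heat flows inward; heat gain = 88.3 W/m.)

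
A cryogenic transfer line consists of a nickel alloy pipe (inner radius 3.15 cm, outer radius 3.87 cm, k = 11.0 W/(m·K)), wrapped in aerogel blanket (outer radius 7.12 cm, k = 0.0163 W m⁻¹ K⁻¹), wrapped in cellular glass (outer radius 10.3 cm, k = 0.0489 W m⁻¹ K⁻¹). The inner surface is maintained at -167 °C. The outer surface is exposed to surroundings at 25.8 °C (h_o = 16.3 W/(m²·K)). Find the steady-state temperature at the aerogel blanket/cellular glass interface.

T = -8.7 °C

Series thermal resistances, inner to outer:
  R'_nickel alloy = ln(0.0387/0.0315)/(2πk) = 0.2059/(2π·11.0) = 0.002978 m·K/W
  R'_aerogel blanket = ln(0.0712/0.0387)/(2πk) = 0.6097/(2π·0.0163) = 5.953 m·K/W
  R'_cellular glass = ln(0.103/0.0712)/(2πk) = 0.3692/(2π·0.0489) = 1.202 m·K/W
  R'_conv,out = 1/(2πr h) = 1/(2π·0.103·16.3) = 0.09480 m·K/W
ΣR = 0.002978 + 5.953 + 1.202 + 0.09480 = 7.253 m·K/W
Q' = ΔT/ΣR = (-167 °C − 25.8 °C)/7.253 = -26.58 W/m
From the inner boundary to the aerogel blanket/cellular glass interface, ΣR_partial = 5.956 m·K/W.
T_interface = T_in − Q'·ΣR_partial = -167 °C − (-26.58)(5.956) = -8.7 °C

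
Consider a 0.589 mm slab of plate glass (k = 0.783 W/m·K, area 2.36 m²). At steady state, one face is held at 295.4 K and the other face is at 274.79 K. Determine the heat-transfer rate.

Q = kA·ΔT/L = 0.783 × 2.36 × |295.4 K − 274.79 K| / 5.89×10^-4 = 64700 W

Q = 64.7 kW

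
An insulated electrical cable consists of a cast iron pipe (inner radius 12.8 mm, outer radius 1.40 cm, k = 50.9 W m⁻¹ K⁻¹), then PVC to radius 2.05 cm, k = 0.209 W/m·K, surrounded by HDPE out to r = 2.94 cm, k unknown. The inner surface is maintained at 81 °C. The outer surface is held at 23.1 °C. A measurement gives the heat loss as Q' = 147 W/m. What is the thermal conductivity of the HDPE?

ΣR = ΔT/Q' = |81 − 23.1|/147 = 0.3939 m·K/W
Known resistances:
  R'_cast iron = ln(0.0140/0.0128)/(2πk) = 0.08961/(2π·50.9) = 2.802×10^-4 m·K/W
  R'_PVC = ln(0.0205/0.0140)/(2πk) = 0.3814/(2π·0.209) = 0.2904 m·K/W
R_HDPE = ΣR − ΣR_known = 0.3939 − 0.2907 = 0.1032 m·K/W
ln(r₂/r₁)/(2πk) = 0.1032 ⇒ k = 0.3606/(2π·0.1032) = 0.556 W/m·K

k = 0.556 W/m·K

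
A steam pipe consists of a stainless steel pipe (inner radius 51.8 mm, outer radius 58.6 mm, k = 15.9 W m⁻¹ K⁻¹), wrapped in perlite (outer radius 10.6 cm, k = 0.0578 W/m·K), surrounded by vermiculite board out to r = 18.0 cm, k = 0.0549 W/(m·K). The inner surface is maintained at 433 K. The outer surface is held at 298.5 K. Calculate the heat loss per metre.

Q' = 42.5 W/m

Series thermal resistances, inner to outer:
  R'_stainless steel = ln(0.0586/0.0518)/(2πk) = 0.1233/(2π·15.9) = 0.001235 m·K/W
  R'_perlite = ln(0.106/0.0586)/(2πk) = 0.5927/(2π·0.0578) = 1.632 m·K/W
  R'_vermiculite board = ln(0.180/0.106)/(2πk) = 0.5295/(2π·0.0549) = 1.535 m·K/W
ΣR = 0.001235 + 1.632 + 1.535 = 3.168 m·K/W
Q' = ΔT/ΣR = (433 K − 298.5 K)/3.168 = 42.5 W/m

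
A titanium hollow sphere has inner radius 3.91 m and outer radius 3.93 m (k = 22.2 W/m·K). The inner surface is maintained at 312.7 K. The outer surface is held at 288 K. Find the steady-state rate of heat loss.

Q = 5290 kW

Q = 4πk·ΔT/(1/r₁ − 1/r₂) = 4π × 22.2 × 24.7 / (1/3.91 − 1/3.93) = 5.29×10^6 W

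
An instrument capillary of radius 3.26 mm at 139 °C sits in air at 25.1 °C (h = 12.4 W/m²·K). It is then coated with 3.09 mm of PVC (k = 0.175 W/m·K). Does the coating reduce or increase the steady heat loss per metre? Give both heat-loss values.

increases: 28.9 → 43.3 W/m

Critical radius for a cylinder: r_cr = k/h = 0.0141 m = 1.41 cm.
Outer radius after coating: r₂ = 0.00326 + 0.00309 = 0.00635 m.
Since r₁ < r_cr and r₂ ≤ r_cr, the coating moves toward the maximum at r_cr — heat loss rises.
Bare: R = 1/(2πr₁h) = 3.937 m·K/W; Q = 113.9/3.937 = 28.9 W/m.
Coated: R = R_cond + R_conv = 2.628 m·K/W; Q = 113.9/2.628 = 43.3 W/m.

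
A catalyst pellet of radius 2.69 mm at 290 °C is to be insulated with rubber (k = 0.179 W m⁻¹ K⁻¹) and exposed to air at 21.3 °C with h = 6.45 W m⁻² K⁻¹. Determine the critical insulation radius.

For a sphere, r_cr = 2k_ins/h = 2·0.179/6.45 = 0.0555 m = 5.55 cm

r_cr = 5.55 cm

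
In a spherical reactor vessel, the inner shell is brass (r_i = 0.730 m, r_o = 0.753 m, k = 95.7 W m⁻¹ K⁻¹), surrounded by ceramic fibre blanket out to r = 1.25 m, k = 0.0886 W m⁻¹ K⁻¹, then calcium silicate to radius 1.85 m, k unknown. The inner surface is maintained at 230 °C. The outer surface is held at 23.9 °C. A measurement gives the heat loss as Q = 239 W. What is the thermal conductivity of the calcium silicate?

k = 0.0532 W/m·K

ΣR = ΔT/Q = |230 − 23.9|/239 = 0.8623 K/W
Known resistances:
  R_brass = (1/0.730 − 1/0.753)/(4πk) = 0.04184/(4π·95.7) = 3.479×10^-5 K/W
  R_ceramic fibre blanket = (1/0.753 − 1/1.25)/(4πk) = 0.5280/(4π·0.0886) = 0.4743 K/W
R_calcium silicate = ΣR − ΣR_known = 0.8623 − 0.4743 = 0.3880 K/W
(1/r₁−1/r₂)/(4πk) = 0.3880 ⇒ k = 0.2595/(4π·0.3880) = 0.0532 W/m·K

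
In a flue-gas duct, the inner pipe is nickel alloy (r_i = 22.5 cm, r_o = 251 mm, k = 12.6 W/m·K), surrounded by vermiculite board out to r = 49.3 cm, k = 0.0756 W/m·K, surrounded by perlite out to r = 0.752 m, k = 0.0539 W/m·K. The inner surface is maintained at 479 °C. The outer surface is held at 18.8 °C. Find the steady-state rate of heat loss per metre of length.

Q' = 172 W/m

Treat each layer as a resistance in series:
  R'_nickel alloy = ln(0.251/0.225)/(2πk) = 0.1094/(2π·12.6) = 0.001381 m·K/W
  R'_vermiculite board = ln(0.493/0.251)/(2πk) = 0.6751/(2π·0.0756) = 1.421 m·K/W
  R'_perlite = ln(0.752/0.493)/(2πk) = 0.4222/(2π·0.0539) = 1.247 m·K/W
ΣR = 0.001381 + 1.421 + 1.247 = 2.669 m·K/W
Q' = ΔT/ΣR = (479 °C − 18.8 °C)/2.669 = 172 W/m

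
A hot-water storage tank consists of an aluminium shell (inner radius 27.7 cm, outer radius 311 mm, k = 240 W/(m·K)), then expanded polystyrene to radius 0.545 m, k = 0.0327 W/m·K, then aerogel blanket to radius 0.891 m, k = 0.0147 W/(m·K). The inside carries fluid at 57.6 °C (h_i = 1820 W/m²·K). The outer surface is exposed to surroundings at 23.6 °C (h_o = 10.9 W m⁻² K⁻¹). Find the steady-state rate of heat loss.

Series thermal resistances, inner to outer:
  R_conv,in = 1/(4πr²h) = 1/(4π·0.277²·1820) = 5.698×10^-4 K/W
  R_aluminium = (1/0.277 − 1/0.311)/(4πk) = 0.3947/(4π·240) = 1.309×10^-4 K/W
  R_expanded polystyrene = (1/0.311 − 1/0.545)/(4πk) = 1.381/(4π·0.0327) = 3.360 K/W
  R_aerogel blanket = (1/0.545 − 1/0.891)/(4πk) = 0.7125/(4π·0.0147) = 3.857 K/W
  R_conv,out = 1/(4πr²h) = 1/(4π·0.891²·10.9) = 0.009196 K/W
ΣR = 5.698×10^-4 + 1.309×10^-4 + 3.360 + 3.857 + 0.009196 = 7.227 K/W
Q = ΔT/ΣR = (57.6 °C − 23.6 °C)/7.227 = 4.70 W

Q = 4.70 W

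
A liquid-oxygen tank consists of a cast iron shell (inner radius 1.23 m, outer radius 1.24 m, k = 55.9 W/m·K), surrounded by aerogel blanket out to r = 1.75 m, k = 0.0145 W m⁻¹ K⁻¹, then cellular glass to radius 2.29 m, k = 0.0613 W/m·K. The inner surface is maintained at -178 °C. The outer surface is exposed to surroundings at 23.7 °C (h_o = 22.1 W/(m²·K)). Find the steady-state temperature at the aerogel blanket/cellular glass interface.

T = -0.5 °C

Series thermal resistances, inner to outer:
  R_cast iron = (1/1.23 − 1/1.24)/(4πk) = 0.006557/(4π·55.9) = 9.334×10^-6 K/W
  R_aerogel blanket = (1/1.24 − 1/1.75)/(4πk) = 0.2350/(4π·0.0145) = 1.290 K/W
  R_cellular glass = (1/1.75 − 1/2.29)/(4πk) = 0.1347/(4π·0.0613) = 0.1749 K/W
  R_conv,out = 1/(4πr²h) = 1/(4π·2.29²·22.1) = 6.866×10^-4 K/W
ΣR = 9.334×10^-6 + 1.290 + 0.1749 + 6.866×10^-4 = 1.466 K/W
Q = ΔT/ΣR = (-178 °C − 23.7 °C)/1.466 = -137.6 W
From the inner boundary to the aerogel blanket/cellular glass interface, ΣR_partial = 1.290 K/W.
T_interface = T_in − Q·ΣR_partial = -178 °C − (-137.6)(1.290) = -0.5 °C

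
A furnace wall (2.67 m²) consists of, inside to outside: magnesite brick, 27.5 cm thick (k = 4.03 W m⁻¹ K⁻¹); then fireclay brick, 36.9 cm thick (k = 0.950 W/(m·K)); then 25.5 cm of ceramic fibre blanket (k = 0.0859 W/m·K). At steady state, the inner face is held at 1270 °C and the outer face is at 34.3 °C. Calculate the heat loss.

Q = 963 W

Resistance network (inner→outer):
  R_magnesite brick = L/(kA) = 0.275/(4.03·2.67) = 0.02556 K/W
  R_fireclay brick = L/(kA) = 0.369/(0.950·2.67) = 0.1455 K/W
  R_ceramic fibre blanket = L/(kA) = 0.255/(0.0859·2.67) = 1.112 K/W
ΣR = 0.02556 + 0.1455 + 1.112 = 1.283 K/W
Q = ΔT/ΣR = (1270 °C − 34.3 °C)/1.283 = 963 W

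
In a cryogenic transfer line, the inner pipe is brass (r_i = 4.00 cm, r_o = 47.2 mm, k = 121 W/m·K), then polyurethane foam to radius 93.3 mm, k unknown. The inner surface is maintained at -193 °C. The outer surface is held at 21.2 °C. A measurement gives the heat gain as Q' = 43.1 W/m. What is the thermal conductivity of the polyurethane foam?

ΣR = ΔT/Q' = |-193 − 21.2|/43.1 = 4.970 m·K/W
Known resistances:
  R'_brass = ln(0.0472/0.0400)/(2πk) = 0.1655/(2π·121) = 2.177×10^-4 m·K/W
R_polyurethane foam = ΣR − ΣR_known = 4.970 − 2.177×10^-4 = 4.970 m·K/W
ln(r₂/r₁)/(2πk) = 4.970 ⇒ k = 0.6814/(2π·4.970) = 0.0218 W/m·K

k = 0.0218 W/m·K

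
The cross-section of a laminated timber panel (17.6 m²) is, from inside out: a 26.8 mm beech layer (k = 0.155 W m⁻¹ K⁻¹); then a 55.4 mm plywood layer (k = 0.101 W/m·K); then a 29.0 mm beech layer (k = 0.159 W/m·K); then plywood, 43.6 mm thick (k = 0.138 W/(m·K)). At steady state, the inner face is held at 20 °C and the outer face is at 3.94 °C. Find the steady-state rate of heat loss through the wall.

Q = 232 W

Resistance network (inner→outer):
  R_beech = L/(kA) = 0.0268/(0.155·17.6) = 0.009824 K/W
  R_plywood = L/(kA) = 0.0554/(0.101·17.6) = 0.03117 K/W
  R_beech = L/(kA) = 0.0290/(0.159·17.6) = 0.01036 K/W
  R_plywood = L/(kA) = 0.0436/(0.138·17.6) = 0.01795 K/W
ΣR = 0.009824 + 0.03117 + 0.01036 + 0.01795 = 0.06930 K/W
Q = ΔT/ΣR = (20 °C − 3.94 °C)/0.06930 = 232 W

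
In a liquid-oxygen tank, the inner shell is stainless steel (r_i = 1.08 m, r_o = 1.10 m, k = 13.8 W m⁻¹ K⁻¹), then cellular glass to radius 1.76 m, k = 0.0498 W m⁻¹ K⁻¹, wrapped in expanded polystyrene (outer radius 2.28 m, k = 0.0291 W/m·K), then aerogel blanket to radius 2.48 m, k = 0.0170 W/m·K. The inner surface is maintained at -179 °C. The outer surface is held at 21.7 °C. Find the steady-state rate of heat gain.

Q = 188 W

Resistance network (inner→outer):
  R_stainless steel = (1/1.08 − 1/1.10)/(4πk) = 0.01684/(4π·13.8) = 9.708×10^-5 K/W
  R_cellular glass = (1/1.10 − 1/1.76)/(4πk) = 0.3409/(4π·0.0498) = 0.5448 K/W
  R_expanded polystyrene = (1/1.76 − 1/2.28)/(4πk) = 0.1296/(4π·0.0291) = 0.3544 K/W
  R_aerogel blanket = (1/2.28 − 1/2.48)/(4πk) = 0.03537/(4π·0.0170) = 0.1656 K/W
ΣR = 9.708×10^-5 + 0.5448 + 0.3544 + 0.1656 = 1.065 K/W
Q = ΔT/ΣR = (-179 °C − 21.7 °C)/1.065 = -188 W
(Negative Q ⇒ heat flows inward; heat gain = 188 W.)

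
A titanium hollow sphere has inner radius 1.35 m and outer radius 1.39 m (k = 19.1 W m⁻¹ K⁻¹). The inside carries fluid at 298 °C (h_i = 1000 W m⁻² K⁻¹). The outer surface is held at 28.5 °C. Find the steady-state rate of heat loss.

Q = 2030 kW

Series thermal resistances, inner to outer:
  R_conv,in = 1/(4πr²h) = 1/(4π·1.35²·1000) = 4.366×10^-5 K/W
  R_titanium = (1/1.35 − 1/1.39)/(4πk) = 0.02132/(4π·19.1) = 8.881×10^-5 K/W
ΣR = 4.366×10^-5 + 8.881×10^-5 = 1.325×10^-4 K/W
Q = ΔT/ΣR = (298 °C − 28.5 °C)/1.325×10^-4 = 2.03×10^6 W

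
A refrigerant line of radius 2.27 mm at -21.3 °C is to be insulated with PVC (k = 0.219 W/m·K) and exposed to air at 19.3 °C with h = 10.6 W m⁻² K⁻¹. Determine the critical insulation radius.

For a cylinder, r_cr = k_ins/h = 0.219/10.6 = 0.0207 m = 2.07 cm

r_cr = 2.07 cm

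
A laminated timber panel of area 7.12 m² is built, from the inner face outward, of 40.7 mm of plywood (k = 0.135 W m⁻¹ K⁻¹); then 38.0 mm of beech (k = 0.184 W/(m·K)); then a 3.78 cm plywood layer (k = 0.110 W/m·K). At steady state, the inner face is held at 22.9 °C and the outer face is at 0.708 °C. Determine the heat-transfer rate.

Q = 186 W

Series thermal resistances, inner to outer:
  R_plywood = L/(kA) = 0.0407/(0.135·7.12) = 0.04234 K/W
  R_beech = L/(kA) = 0.0380/(0.184·7.12) = 0.02901 K/W
  R_plywood = L/(kA) = 0.0378/(0.110·7.12) = 0.04826 K/W
ΣR = 0.04234 + 0.02901 + 0.04826 = 0.1196 K/W
Q = ΔT/ΣR = (22.9 °C − 0.708 °C)/0.1196 = 186 W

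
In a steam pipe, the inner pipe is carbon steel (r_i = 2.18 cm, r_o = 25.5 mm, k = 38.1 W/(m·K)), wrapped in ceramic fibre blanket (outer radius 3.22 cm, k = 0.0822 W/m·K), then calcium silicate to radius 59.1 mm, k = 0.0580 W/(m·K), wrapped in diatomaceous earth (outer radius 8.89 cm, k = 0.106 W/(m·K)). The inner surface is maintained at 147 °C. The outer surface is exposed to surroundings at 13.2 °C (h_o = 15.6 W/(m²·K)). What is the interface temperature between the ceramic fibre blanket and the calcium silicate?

T = 126 °C

Series thermal resistances, inner to outer:
  R'_carbon steel = ln(0.0255/0.0218)/(2πk) = 0.1568/(2π·38.1) = 6.549×10^-4 m·K/W
  R'_ceramic fibre blanket = ln(0.0322/0.0255)/(2πk) = 0.2333/(2π·0.0822) = 0.4517 m·K/W
  R'_calcium silicate = ln(0.0591/0.0322)/(2πk) = 0.6073/(2π·0.0580) = 1.666 m·K/W
  R'_diatomaceous earth = ln(0.0889/0.0591)/(2πk) = 0.4083/(2π·0.106) = 0.6130 m·K/W
  R'_conv,out = 1/(2πr h) = 1/(2π·0.0889·15.6) = 0.1148 m·K/W
ΣR = 6.549×10^-4 + 0.4517 + 1.666 + 0.6130 + 0.1148 = 2.846 m·K/W
Q' = ΔT/ΣR = (147 °C − 13.2 °C)/2.846 = 47.01 W/m
From the inner boundary to the ceramic fibre blanket/calcium silicate interface, ΣR_partial = 0.4524 m·K/W.
T_interface = T_in − Q'·ΣR_partial = 147 °C − (47.01)(0.4524) = 126 °C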